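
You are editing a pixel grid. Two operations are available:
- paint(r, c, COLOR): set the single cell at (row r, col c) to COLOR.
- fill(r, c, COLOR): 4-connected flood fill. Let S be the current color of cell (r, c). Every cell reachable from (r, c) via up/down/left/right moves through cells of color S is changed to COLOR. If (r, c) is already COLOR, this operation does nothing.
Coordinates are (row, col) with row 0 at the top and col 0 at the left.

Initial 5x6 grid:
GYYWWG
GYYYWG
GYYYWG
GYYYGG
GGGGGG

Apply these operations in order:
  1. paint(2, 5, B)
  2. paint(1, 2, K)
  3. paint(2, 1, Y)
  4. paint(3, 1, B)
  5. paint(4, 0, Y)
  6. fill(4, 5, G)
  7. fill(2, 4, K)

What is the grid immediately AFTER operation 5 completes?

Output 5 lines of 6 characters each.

After op 1 paint(2,5,B):
GYYWWG
GYYYWG
GYYYWB
GYYYGG
GGGGGG
After op 2 paint(1,2,K):
GYYWWG
GYKYWG
GYYYWB
GYYYGG
GGGGGG
After op 3 paint(2,1,Y):
GYYWWG
GYKYWG
GYYYWB
GYYYGG
GGGGGG
After op 4 paint(3,1,B):
GYYWWG
GYKYWG
GYYYWB
GBYYGG
GGGGGG
After op 5 paint(4,0,Y):
GYYWWG
GYKYWG
GYYYWB
GBYYGG
YGGGGG

Answer: GYYWWG
GYKYWG
GYYYWB
GBYYGG
YGGGGG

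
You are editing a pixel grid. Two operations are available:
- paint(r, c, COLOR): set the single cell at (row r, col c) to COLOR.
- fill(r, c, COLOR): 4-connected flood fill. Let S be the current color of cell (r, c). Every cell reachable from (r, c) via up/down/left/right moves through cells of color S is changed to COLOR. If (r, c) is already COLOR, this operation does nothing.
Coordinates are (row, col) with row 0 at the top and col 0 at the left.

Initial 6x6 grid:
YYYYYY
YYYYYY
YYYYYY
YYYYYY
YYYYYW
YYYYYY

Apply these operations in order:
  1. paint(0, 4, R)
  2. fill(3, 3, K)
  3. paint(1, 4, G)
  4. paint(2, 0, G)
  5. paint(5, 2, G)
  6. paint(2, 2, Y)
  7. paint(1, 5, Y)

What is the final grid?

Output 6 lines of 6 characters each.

After op 1 paint(0,4,R):
YYYYRY
YYYYYY
YYYYYY
YYYYYY
YYYYYW
YYYYYY
After op 2 fill(3,3,K) [34 cells changed]:
KKKKRK
KKKKKK
KKKKKK
KKKKKK
KKKKKW
KKKKKK
After op 3 paint(1,4,G):
KKKKRK
KKKKGK
KKKKKK
KKKKKK
KKKKKW
KKKKKK
After op 4 paint(2,0,G):
KKKKRK
KKKKGK
GKKKKK
KKKKKK
KKKKKW
KKKKKK
After op 5 paint(5,2,G):
KKKKRK
KKKKGK
GKKKKK
KKKKKK
KKKKKW
KKGKKK
After op 6 paint(2,2,Y):
KKKKRK
KKKKGK
GKYKKK
KKKKKK
KKKKKW
KKGKKK
After op 7 paint(1,5,Y):
KKKKRK
KKKKGY
GKYKKK
KKKKKK
KKKKKW
KKGKKK

Answer: KKKKRK
KKKKGY
GKYKKK
KKKKKK
KKKKKW
KKGKKK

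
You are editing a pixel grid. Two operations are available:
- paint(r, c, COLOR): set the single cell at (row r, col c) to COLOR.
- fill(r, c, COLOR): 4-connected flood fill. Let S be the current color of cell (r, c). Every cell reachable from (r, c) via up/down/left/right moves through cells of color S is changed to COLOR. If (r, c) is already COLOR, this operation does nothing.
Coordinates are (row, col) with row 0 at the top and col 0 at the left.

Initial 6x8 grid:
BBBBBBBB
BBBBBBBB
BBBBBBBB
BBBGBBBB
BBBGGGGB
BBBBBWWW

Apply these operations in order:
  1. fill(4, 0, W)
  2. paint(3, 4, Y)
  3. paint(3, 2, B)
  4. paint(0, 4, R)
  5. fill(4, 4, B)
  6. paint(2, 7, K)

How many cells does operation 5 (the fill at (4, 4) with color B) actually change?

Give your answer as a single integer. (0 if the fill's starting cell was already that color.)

After op 1 fill(4,0,W) [40 cells changed]:
WWWWWWWW
WWWWWWWW
WWWWWWWW
WWWGWWWW
WWWGGGGW
WWWWWWWW
After op 2 paint(3,4,Y):
WWWWWWWW
WWWWWWWW
WWWWWWWW
WWWGYWWW
WWWGGGGW
WWWWWWWW
After op 3 paint(3,2,B):
WWWWWWWW
WWWWWWWW
WWWWWWWW
WWBGYWWW
WWWGGGGW
WWWWWWWW
After op 4 paint(0,4,R):
WWWWRWWW
WWWWWWWW
WWWWWWWW
WWBGYWWW
WWWGGGGW
WWWWWWWW
After op 5 fill(4,4,B) [5 cells changed]:
WWWWRWWW
WWWWWWWW
WWWWWWWW
WWBBYWWW
WWWBBBBW
WWWWWWWW

Answer: 5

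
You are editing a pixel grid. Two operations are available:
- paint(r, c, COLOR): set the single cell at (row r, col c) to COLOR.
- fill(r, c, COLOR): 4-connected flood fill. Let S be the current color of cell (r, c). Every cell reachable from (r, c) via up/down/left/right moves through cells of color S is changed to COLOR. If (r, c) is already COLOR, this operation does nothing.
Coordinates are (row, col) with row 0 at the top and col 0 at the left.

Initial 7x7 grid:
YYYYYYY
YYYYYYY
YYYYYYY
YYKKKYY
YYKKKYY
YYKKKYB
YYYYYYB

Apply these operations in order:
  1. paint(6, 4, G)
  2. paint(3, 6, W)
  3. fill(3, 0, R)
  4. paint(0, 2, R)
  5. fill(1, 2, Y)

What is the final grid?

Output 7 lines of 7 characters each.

Answer: YYYYYYY
YYYYYYY
YYYYYYY
YYKKKYW
YYKKKYY
YYKKKYB
YYYYGYB

Derivation:
After op 1 paint(6,4,G):
YYYYYYY
YYYYYYY
YYYYYYY
YYKKKYY
YYKKKYY
YYKKKYB
YYYYGYB
After op 2 paint(3,6,W):
YYYYYYY
YYYYYYY
YYYYYYY
YYKKKYW
YYKKKYY
YYKKKYB
YYYYGYB
After op 3 fill(3,0,R) [36 cells changed]:
RRRRRRR
RRRRRRR
RRRRRRR
RRKKKRW
RRKKKRR
RRKKKRB
RRRRGRB
After op 4 paint(0,2,R):
RRRRRRR
RRRRRRR
RRRRRRR
RRKKKRW
RRKKKRR
RRKKKRB
RRRRGRB
After op 5 fill(1,2,Y) [36 cells changed]:
YYYYYYY
YYYYYYY
YYYYYYY
YYKKKYW
YYKKKYY
YYKKKYB
YYYYGYB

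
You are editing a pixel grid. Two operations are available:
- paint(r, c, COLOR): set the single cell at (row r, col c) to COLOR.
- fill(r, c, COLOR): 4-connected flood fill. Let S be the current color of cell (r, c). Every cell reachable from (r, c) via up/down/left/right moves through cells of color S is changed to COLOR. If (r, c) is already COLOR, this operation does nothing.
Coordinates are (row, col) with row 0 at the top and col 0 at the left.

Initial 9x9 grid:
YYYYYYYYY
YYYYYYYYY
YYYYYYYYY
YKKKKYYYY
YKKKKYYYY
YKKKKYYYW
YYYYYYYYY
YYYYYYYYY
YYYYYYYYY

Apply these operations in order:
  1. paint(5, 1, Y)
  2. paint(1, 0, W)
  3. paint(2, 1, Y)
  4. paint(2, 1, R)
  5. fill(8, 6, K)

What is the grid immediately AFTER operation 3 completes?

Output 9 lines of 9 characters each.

Answer: YYYYYYYYY
WYYYYYYYY
YYYYYYYYY
YKKKKYYYY
YKKKKYYYY
YYKKKYYYW
YYYYYYYYY
YYYYYYYYY
YYYYYYYYY

Derivation:
After op 1 paint(5,1,Y):
YYYYYYYYY
YYYYYYYYY
YYYYYYYYY
YKKKKYYYY
YKKKKYYYY
YYKKKYYYW
YYYYYYYYY
YYYYYYYYY
YYYYYYYYY
After op 2 paint(1,0,W):
YYYYYYYYY
WYYYYYYYY
YYYYYYYYY
YKKKKYYYY
YKKKKYYYY
YYKKKYYYW
YYYYYYYYY
YYYYYYYYY
YYYYYYYYY
After op 3 paint(2,1,Y):
YYYYYYYYY
WYYYYYYYY
YYYYYYYYY
YKKKKYYYY
YKKKKYYYY
YYKKKYYYW
YYYYYYYYY
YYYYYYYYY
YYYYYYYYY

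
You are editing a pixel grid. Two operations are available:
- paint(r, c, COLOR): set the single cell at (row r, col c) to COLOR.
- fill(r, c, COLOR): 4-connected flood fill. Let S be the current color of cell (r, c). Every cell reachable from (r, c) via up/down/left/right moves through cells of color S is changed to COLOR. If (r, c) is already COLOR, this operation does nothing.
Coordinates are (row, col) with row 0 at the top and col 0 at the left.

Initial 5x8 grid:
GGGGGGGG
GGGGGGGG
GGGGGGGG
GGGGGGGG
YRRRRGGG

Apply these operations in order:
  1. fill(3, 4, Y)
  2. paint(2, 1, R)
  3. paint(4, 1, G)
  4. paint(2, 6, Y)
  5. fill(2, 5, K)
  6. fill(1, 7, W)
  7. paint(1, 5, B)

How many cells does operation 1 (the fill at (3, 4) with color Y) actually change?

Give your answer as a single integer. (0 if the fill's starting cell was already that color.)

Answer: 35

Derivation:
After op 1 fill(3,4,Y) [35 cells changed]:
YYYYYYYY
YYYYYYYY
YYYYYYYY
YYYYYYYY
YRRRRYYY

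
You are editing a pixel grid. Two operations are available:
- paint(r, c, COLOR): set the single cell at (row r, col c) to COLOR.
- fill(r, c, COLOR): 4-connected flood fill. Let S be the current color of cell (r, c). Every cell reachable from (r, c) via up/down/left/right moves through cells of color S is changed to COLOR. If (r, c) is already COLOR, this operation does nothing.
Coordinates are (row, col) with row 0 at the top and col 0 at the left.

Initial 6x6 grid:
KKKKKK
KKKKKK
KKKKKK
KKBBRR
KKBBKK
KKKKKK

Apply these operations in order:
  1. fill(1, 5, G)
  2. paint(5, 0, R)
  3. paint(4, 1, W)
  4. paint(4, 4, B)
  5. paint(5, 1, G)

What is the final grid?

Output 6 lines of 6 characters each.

Answer: GGGGGG
GGGGGG
GGGGGG
GGBBRR
GWBBBG
RGGGGG

Derivation:
After op 1 fill(1,5,G) [30 cells changed]:
GGGGGG
GGGGGG
GGGGGG
GGBBRR
GGBBGG
GGGGGG
After op 2 paint(5,0,R):
GGGGGG
GGGGGG
GGGGGG
GGBBRR
GGBBGG
RGGGGG
After op 3 paint(4,1,W):
GGGGGG
GGGGGG
GGGGGG
GGBBRR
GWBBGG
RGGGGG
After op 4 paint(4,4,B):
GGGGGG
GGGGGG
GGGGGG
GGBBRR
GWBBBG
RGGGGG
After op 5 paint(5,1,G):
GGGGGG
GGGGGG
GGGGGG
GGBBRR
GWBBBG
RGGGGG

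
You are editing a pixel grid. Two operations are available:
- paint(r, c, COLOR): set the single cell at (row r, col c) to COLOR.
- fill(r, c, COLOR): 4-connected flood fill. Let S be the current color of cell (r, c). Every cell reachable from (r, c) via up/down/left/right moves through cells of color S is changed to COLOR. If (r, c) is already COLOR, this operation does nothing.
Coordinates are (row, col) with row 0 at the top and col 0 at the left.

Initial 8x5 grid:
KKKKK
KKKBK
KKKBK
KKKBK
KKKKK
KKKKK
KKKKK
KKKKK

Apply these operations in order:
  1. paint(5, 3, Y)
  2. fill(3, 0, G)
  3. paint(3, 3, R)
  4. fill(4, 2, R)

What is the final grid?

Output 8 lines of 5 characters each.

After op 1 paint(5,3,Y):
KKKKK
KKKBK
KKKBK
KKKBK
KKKKK
KKKYK
KKKKK
KKKKK
After op 2 fill(3,0,G) [36 cells changed]:
GGGGG
GGGBG
GGGBG
GGGBG
GGGGG
GGGYG
GGGGG
GGGGG
After op 3 paint(3,3,R):
GGGGG
GGGBG
GGGBG
GGGRG
GGGGG
GGGYG
GGGGG
GGGGG
After op 4 fill(4,2,R) [36 cells changed]:
RRRRR
RRRBR
RRRBR
RRRRR
RRRRR
RRRYR
RRRRR
RRRRR

Answer: RRRRR
RRRBR
RRRBR
RRRRR
RRRRR
RRRYR
RRRRR
RRRRR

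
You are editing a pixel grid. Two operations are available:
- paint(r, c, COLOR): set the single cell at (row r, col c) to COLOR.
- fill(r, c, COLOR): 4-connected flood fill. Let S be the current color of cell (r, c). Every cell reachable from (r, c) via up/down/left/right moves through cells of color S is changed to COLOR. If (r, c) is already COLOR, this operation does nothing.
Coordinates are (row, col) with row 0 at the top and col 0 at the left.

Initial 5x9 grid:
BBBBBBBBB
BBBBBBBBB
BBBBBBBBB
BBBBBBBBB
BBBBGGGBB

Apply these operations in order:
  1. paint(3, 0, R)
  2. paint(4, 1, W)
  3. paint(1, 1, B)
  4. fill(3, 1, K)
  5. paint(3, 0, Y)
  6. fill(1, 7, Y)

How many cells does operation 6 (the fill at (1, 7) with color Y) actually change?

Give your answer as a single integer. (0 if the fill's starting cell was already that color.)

After op 1 paint(3,0,R):
BBBBBBBBB
BBBBBBBBB
BBBBBBBBB
RBBBBBBBB
BBBBGGGBB
After op 2 paint(4,1,W):
BBBBBBBBB
BBBBBBBBB
BBBBBBBBB
RBBBBBBBB
BWBBGGGBB
After op 3 paint(1,1,B):
BBBBBBBBB
BBBBBBBBB
BBBBBBBBB
RBBBBBBBB
BWBBGGGBB
After op 4 fill(3,1,K) [39 cells changed]:
KKKKKKKKK
KKKKKKKKK
KKKKKKKKK
RKKKKKKKK
BWKKGGGKK
After op 5 paint(3,0,Y):
KKKKKKKKK
KKKKKKKKK
KKKKKKKKK
YKKKKKKKK
BWKKGGGKK
After op 6 fill(1,7,Y) [39 cells changed]:
YYYYYYYYY
YYYYYYYYY
YYYYYYYYY
YYYYYYYYY
BWYYGGGYY

Answer: 39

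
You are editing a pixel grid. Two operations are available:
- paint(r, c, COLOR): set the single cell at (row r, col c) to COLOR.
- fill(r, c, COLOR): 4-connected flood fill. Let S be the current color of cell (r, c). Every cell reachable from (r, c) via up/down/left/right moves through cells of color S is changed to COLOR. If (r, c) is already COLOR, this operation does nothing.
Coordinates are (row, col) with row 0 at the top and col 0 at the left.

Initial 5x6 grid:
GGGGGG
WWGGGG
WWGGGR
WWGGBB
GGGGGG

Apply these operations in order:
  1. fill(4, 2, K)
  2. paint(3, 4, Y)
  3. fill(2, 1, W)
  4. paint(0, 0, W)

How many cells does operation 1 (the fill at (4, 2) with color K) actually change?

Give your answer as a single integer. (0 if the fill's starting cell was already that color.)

After op 1 fill(4,2,K) [21 cells changed]:
KKKKKK
WWKKKK
WWKKKR
WWKKBB
KKKKKK

Answer: 21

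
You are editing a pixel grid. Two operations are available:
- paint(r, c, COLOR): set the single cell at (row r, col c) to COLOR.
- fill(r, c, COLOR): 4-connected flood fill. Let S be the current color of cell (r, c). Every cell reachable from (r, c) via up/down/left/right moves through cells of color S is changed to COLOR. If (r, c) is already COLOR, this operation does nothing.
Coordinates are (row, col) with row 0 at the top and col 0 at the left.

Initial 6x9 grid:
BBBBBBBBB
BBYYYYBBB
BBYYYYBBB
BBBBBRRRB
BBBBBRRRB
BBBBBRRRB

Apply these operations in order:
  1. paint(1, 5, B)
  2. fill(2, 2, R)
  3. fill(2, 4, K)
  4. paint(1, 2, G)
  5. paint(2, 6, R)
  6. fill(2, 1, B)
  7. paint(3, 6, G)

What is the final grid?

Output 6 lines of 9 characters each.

Answer: BBBBBBBBB
BBGKKBBBB
BBKKKKRBB
BBBBBKGKB
BBBBBKKKB
BBBBBKKKB

Derivation:
After op 1 paint(1,5,B):
BBBBBBBBB
BBYYYBBBB
BBYYYYBBB
BBBBBRRRB
BBBBBRRRB
BBBBBRRRB
After op 2 fill(2,2,R) [7 cells changed]:
BBBBBBBBB
BBRRRBBBB
BBRRRRBBB
BBBBBRRRB
BBBBBRRRB
BBBBBRRRB
After op 3 fill(2,4,K) [16 cells changed]:
BBBBBBBBB
BBKKKBBBB
BBKKKKBBB
BBBBBKKKB
BBBBBKKKB
BBBBBKKKB
After op 4 paint(1,2,G):
BBBBBBBBB
BBGKKBBBB
BBKKKKBBB
BBBBBKKKB
BBBBBKKKB
BBBBBKKKB
After op 5 paint(2,6,R):
BBBBBBBBB
BBGKKBBBB
BBKKKKRBB
BBBBBKKKB
BBBBBKKKB
BBBBBKKKB
After op 6 fill(2,1,B) [0 cells changed]:
BBBBBBBBB
BBGKKBBBB
BBKKKKRBB
BBBBBKKKB
BBBBBKKKB
BBBBBKKKB
After op 7 paint(3,6,G):
BBBBBBBBB
BBGKKBBBB
BBKKKKRBB
BBBBBKGKB
BBBBBKKKB
BBBBBKKKB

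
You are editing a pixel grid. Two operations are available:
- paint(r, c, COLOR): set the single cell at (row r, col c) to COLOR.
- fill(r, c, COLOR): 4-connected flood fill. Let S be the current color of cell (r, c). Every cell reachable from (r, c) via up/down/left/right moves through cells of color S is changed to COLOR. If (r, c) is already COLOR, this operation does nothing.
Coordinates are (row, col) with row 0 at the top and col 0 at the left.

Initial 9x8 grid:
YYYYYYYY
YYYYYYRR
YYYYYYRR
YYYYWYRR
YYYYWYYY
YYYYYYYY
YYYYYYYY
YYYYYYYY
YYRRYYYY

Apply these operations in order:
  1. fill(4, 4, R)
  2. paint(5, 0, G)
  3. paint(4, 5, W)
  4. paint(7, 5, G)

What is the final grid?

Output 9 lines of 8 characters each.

Answer: YYYYYYYY
YYYYYYRR
YYYYYYRR
YYYYRYRR
YYYYRWYY
GYYYYYYY
YYYYYYYY
YYYYYGYY
YYRRYYYY

Derivation:
After op 1 fill(4,4,R) [2 cells changed]:
YYYYYYYY
YYYYYYRR
YYYYYYRR
YYYYRYRR
YYYYRYYY
YYYYYYYY
YYYYYYYY
YYYYYYYY
YYRRYYYY
After op 2 paint(5,0,G):
YYYYYYYY
YYYYYYRR
YYYYYYRR
YYYYRYRR
YYYYRYYY
GYYYYYYY
YYYYYYYY
YYYYYYYY
YYRRYYYY
After op 3 paint(4,5,W):
YYYYYYYY
YYYYYYRR
YYYYYYRR
YYYYRYRR
YYYYRWYY
GYYYYYYY
YYYYYYYY
YYYYYYYY
YYRRYYYY
After op 4 paint(7,5,G):
YYYYYYYY
YYYYYYRR
YYYYYYRR
YYYYRYRR
YYYYRWYY
GYYYYYYY
YYYYYYYY
YYYYYGYY
YYRRYYYY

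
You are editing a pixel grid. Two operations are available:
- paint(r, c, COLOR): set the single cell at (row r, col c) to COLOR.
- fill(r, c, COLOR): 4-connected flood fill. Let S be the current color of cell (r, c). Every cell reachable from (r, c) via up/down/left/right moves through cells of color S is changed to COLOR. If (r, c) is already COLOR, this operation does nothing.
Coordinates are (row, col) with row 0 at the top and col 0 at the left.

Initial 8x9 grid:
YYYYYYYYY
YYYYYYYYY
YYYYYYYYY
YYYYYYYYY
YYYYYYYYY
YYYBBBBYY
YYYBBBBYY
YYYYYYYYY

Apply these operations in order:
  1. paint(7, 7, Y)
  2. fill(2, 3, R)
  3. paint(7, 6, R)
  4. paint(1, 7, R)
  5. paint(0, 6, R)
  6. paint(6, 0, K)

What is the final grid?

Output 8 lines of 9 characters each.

Answer: RRRRRRRRR
RRRRRRRRR
RRRRRRRRR
RRRRRRRRR
RRRRRRRRR
RRRBBBBRR
KRRBBBBRR
RRRRRRRRR

Derivation:
After op 1 paint(7,7,Y):
YYYYYYYYY
YYYYYYYYY
YYYYYYYYY
YYYYYYYYY
YYYYYYYYY
YYYBBBBYY
YYYBBBBYY
YYYYYYYYY
After op 2 fill(2,3,R) [64 cells changed]:
RRRRRRRRR
RRRRRRRRR
RRRRRRRRR
RRRRRRRRR
RRRRRRRRR
RRRBBBBRR
RRRBBBBRR
RRRRRRRRR
After op 3 paint(7,6,R):
RRRRRRRRR
RRRRRRRRR
RRRRRRRRR
RRRRRRRRR
RRRRRRRRR
RRRBBBBRR
RRRBBBBRR
RRRRRRRRR
After op 4 paint(1,7,R):
RRRRRRRRR
RRRRRRRRR
RRRRRRRRR
RRRRRRRRR
RRRRRRRRR
RRRBBBBRR
RRRBBBBRR
RRRRRRRRR
After op 5 paint(0,6,R):
RRRRRRRRR
RRRRRRRRR
RRRRRRRRR
RRRRRRRRR
RRRRRRRRR
RRRBBBBRR
RRRBBBBRR
RRRRRRRRR
After op 6 paint(6,0,K):
RRRRRRRRR
RRRRRRRRR
RRRRRRRRR
RRRRRRRRR
RRRRRRRRR
RRRBBBBRR
KRRBBBBRR
RRRRRRRRR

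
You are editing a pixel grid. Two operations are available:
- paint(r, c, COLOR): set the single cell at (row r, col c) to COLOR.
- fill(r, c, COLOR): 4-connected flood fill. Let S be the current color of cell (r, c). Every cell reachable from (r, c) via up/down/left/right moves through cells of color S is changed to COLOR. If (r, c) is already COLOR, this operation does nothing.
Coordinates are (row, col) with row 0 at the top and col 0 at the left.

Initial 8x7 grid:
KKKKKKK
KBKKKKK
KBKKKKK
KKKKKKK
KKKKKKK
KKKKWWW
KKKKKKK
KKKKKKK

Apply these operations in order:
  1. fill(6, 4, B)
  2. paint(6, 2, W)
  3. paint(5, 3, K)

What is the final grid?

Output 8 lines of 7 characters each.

Answer: BBBBBBB
BBBBBBB
BBBBBBB
BBBBBBB
BBBBBBB
BBBKWWW
BBWBBBB
BBBBBBB

Derivation:
After op 1 fill(6,4,B) [51 cells changed]:
BBBBBBB
BBBBBBB
BBBBBBB
BBBBBBB
BBBBBBB
BBBBWWW
BBBBBBB
BBBBBBB
After op 2 paint(6,2,W):
BBBBBBB
BBBBBBB
BBBBBBB
BBBBBBB
BBBBBBB
BBBBWWW
BBWBBBB
BBBBBBB
After op 3 paint(5,3,K):
BBBBBBB
BBBBBBB
BBBBBBB
BBBBBBB
BBBBBBB
BBBKWWW
BBWBBBB
BBBBBBB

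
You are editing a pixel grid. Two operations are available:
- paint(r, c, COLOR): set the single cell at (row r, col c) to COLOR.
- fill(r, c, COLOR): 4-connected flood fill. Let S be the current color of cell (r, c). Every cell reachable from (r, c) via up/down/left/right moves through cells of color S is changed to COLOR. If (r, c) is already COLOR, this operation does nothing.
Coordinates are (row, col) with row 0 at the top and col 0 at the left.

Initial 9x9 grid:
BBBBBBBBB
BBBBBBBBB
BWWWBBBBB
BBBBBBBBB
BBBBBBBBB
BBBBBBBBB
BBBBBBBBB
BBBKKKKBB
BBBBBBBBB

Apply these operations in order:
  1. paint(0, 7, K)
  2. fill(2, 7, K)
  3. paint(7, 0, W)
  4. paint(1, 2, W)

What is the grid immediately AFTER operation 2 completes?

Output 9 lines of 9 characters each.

Answer: KKKKKKKKK
KKKKKKKKK
KWWWKKKKK
KKKKKKKKK
KKKKKKKKK
KKKKKKKKK
KKKKKKKKK
KKKKKKKKK
KKKKKKKKK

Derivation:
After op 1 paint(0,7,K):
BBBBBBBKB
BBBBBBBBB
BWWWBBBBB
BBBBBBBBB
BBBBBBBBB
BBBBBBBBB
BBBBBBBBB
BBBKKKKBB
BBBBBBBBB
After op 2 fill(2,7,K) [73 cells changed]:
KKKKKKKKK
KKKKKKKKK
KWWWKKKKK
KKKKKKKKK
KKKKKKKKK
KKKKKKKKK
KKKKKKKKK
KKKKKKKKK
KKKKKKKKK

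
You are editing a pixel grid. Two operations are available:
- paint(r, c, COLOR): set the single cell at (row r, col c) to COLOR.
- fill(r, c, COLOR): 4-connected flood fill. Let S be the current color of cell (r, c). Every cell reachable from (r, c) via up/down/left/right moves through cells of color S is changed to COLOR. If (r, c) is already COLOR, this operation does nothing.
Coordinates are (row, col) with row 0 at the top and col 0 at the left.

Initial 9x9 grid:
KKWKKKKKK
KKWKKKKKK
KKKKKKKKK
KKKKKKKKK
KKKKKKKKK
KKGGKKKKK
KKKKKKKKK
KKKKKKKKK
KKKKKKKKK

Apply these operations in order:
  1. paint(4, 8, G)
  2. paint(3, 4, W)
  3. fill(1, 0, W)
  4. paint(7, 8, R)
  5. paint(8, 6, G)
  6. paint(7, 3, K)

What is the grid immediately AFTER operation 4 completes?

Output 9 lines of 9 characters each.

After op 1 paint(4,8,G):
KKWKKKKKK
KKWKKKKKK
KKKKKKKKK
KKKKKKKKK
KKKKKKKKG
KKGGKKKKK
KKKKKKKKK
KKKKKKKKK
KKKKKKKKK
After op 2 paint(3,4,W):
KKWKKKKKK
KKWKKKKKK
KKKKKKKKK
KKKKWKKKK
KKKKKKKKG
KKGGKKKKK
KKKKKKKKK
KKKKKKKKK
KKKKKKKKK
After op 3 fill(1,0,W) [75 cells changed]:
WWWWWWWWW
WWWWWWWWW
WWWWWWWWW
WWWWWWWWW
WWWWWWWWG
WWGGWWWWW
WWWWWWWWW
WWWWWWWWW
WWWWWWWWW
After op 4 paint(7,8,R):
WWWWWWWWW
WWWWWWWWW
WWWWWWWWW
WWWWWWWWW
WWWWWWWWG
WWGGWWWWW
WWWWWWWWW
WWWWWWWWR
WWWWWWWWW

Answer: WWWWWWWWW
WWWWWWWWW
WWWWWWWWW
WWWWWWWWW
WWWWWWWWG
WWGGWWWWW
WWWWWWWWW
WWWWWWWWR
WWWWWWWWW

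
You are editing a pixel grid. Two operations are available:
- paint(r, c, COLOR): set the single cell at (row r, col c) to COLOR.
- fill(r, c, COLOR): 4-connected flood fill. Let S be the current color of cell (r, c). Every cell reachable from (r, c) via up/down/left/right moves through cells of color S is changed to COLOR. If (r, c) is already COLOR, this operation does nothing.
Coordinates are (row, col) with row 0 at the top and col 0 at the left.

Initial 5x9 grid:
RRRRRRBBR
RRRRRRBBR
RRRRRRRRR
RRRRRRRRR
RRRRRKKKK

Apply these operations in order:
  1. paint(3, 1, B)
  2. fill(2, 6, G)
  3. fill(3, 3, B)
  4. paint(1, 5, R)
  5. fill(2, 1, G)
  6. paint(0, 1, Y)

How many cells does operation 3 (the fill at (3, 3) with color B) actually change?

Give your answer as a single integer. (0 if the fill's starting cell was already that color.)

Answer: 36

Derivation:
After op 1 paint(3,1,B):
RRRRRRBBR
RRRRRRBBR
RRRRRRRRR
RBRRRRRRR
RRRRRKKKK
After op 2 fill(2,6,G) [36 cells changed]:
GGGGGGBBG
GGGGGGBBG
GGGGGGGGG
GBGGGGGGG
GGGGGKKKK
After op 3 fill(3,3,B) [36 cells changed]:
BBBBBBBBB
BBBBBBBBB
BBBBBBBBB
BBBBBBBBB
BBBBBKKKK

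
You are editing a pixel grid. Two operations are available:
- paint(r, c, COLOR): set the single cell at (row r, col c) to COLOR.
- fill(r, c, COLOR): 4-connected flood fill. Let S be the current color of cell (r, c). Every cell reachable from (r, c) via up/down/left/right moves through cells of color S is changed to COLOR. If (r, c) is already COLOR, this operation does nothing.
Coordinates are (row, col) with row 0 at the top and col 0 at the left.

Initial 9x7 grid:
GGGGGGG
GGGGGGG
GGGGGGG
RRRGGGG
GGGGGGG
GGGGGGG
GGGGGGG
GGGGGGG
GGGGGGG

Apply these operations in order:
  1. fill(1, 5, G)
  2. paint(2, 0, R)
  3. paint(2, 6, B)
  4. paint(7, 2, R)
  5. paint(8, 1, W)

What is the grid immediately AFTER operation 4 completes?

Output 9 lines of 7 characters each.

Answer: GGGGGGG
GGGGGGG
RGGGGGB
RRRGGGG
GGGGGGG
GGGGGGG
GGGGGGG
GGRGGGG
GGGGGGG

Derivation:
After op 1 fill(1,5,G) [0 cells changed]:
GGGGGGG
GGGGGGG
GGGGGGG
RRRGGGG
GGGGGGG
GGGGGGG
GGGGGGG
GGGGGGG
GGGGGGG
After op 2 paint(2,0,R):
GGGGGGG
GGGGGGG
RGGGGGG
RRRGGGG
GGGGGGG
GGGGGGG
GGGGGGG
GGGGGGG
GGGGGGG
After op 3 paint(2,6,B):
GGGGGGG
GGGGGGG
RGGGGGB
RRRGGGG
GGGGGGG
GGGGGGG
GGGGGGG
GGGGGGG
GGGGGGG
After op 4 paint(7,2,R):
GGGGGGG
GGGGGGG
RGGGGGB
RRRGGGG
GGGGGGG
GGGGGGG
GGGGGGG
GGRGGGG
GGGGGGG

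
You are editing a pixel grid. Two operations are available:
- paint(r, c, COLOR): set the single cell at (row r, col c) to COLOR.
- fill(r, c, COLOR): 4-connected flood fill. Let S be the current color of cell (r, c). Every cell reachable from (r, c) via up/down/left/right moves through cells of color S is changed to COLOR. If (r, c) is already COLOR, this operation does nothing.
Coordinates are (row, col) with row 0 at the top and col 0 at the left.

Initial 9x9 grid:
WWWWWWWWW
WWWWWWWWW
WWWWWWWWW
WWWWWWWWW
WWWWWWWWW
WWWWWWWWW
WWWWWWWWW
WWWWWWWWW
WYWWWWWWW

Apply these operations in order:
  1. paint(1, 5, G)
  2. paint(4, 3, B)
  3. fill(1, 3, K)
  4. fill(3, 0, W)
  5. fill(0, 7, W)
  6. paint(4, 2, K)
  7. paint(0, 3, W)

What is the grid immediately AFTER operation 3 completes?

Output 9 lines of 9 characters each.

After op 1 paint(1,5,G):
WWWWWWWWW
WWWWWGWWW
WWWWWWWWW
WWWWWWWWW
WWWWWWWWW
WWWWWWWWW
WWWWWWWWW
WWWWWWWWW
WYWWWWWWW
After op 2 paint(4,3,B):
WWWWWWWWW
WWWWWGWWW
WWWWWWWWW
WWWWWWWWW
WWWBWWWWW
WWWWWWWWW
WWWWWWWWW
WWWWWWWWW
WYWWWWWWW
After op 3 fill(1,3,K) [78 cells changed]:
KKKKKKKKK
KKKKKGKKK
KKKKKKKKK
KKKKKKKKK
KKKBKKKKK
KKKKKKKKK
KKKKKKKKK
KKKKKKKKK
KYKKKKKKK

Answer: KKKKKKKKK
KKKKKGKKK
KKKKKKKKK
KKKKKKKKK
KKKBKKKKK
KKKKKKKKK
KKKKKKKKK
KKKKKKKKK
KYKKKKKKK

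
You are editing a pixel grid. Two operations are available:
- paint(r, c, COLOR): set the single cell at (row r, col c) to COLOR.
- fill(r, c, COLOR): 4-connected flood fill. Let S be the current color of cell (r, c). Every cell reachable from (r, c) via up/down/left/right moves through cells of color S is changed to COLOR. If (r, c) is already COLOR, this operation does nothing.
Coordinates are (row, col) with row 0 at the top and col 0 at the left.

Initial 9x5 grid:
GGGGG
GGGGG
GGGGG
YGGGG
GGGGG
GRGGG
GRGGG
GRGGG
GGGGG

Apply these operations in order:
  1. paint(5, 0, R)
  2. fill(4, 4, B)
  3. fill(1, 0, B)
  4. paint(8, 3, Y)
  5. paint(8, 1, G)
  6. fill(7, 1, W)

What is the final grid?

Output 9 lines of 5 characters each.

After op 1 paint(5,0,R):
GGGGG
GGGGG
GGGGG
YGGGG
GGGGG
RRGGG
GRGGG
GRGGG
GGGGG
After op 2 fill(4,4,B) [40 cells changed]:
BBBBB
BBBBB
BBBBB
YBBBB
BBBBB
RRBBB
BRBBB
BRBBB
BBBBB
After op 3 fill(1,0,B) [0 cells changed]:
BBBBB
BBBBB
BBBBB
YBBBB
BBBBB
RRBBB
BRBBB
BRBBB
BBBBB
After op 4 paint(8,3,Y):
BBBBB
BBBBB
BBBBB
YBBBB
BBBBB
RRBBB
BRBBB
BRBBB
BBBYB
After op 5 paint(8,1,G):
BBBBB
BBBBB
BBBBB
YBBBB
BBBBB
RRBBB
BRBBB
BRBBB
BGBYB
After op 6 fill(7,1,W) [4 cells changed]:
BBBBB
BBBBB
BBBBB
YBBBB
BBBBB
WWBBB
BWBBB
BWBBB
BGBYB

Answer: BBBBB
BBBBB
BBBBB
YBBBB
BBBBB
WWBBB
BWBBB
BWBBB
BGBYB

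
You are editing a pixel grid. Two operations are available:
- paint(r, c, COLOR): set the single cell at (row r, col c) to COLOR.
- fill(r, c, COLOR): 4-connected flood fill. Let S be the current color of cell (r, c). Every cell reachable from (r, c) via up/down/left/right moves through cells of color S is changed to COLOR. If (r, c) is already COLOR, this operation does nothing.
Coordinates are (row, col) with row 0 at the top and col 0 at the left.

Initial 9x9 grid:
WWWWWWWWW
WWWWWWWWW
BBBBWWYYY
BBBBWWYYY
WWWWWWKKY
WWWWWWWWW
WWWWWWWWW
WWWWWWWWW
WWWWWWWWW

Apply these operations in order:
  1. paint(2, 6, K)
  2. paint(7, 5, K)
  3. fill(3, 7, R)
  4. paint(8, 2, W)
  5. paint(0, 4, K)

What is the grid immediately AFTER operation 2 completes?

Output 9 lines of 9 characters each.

After op 1 paint(2,6,K):
WWWWWWWWW
WWWWWWWWW
BBBBWWKYY
BBBBWWYYY
WWWWWWKKY
WWWWWWWWW
WWWWWWWWW
WWWWWWWWW
WWWWWWWWW
After op 2 paint(7,5,K):
WWWWWWWWW
WWWWWWWWW
BBBBWWKYY
BBBBWWYYY
WWWWWWKKY
WWWWWWWWW
WWWWWWWWW
WWWWWKWWW
WWWWWWWWW

Answer: WWWWWWWWW
WWWWWWWWW
BBBBWWKYY
BBBBWWYYY
WWWWWWKKY
WWWWWWWWW
WWWWWWWWW
WWWWWKWWW
WWWWWWWWW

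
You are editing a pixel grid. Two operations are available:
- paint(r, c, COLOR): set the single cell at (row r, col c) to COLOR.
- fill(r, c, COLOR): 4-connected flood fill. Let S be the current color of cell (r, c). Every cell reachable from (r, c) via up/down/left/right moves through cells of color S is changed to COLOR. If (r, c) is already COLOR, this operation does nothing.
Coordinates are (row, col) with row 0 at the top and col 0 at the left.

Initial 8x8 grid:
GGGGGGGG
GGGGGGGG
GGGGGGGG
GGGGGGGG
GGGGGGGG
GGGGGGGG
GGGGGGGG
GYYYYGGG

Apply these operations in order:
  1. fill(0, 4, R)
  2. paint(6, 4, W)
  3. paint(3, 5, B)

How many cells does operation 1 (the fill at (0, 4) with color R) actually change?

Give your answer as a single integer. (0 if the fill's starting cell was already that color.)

Answer: 60

Derivation:
After op 1 fill(0,4,R) [60 cells changed]:
RRRRRRRR
RRRRRRRR
RRRRRRRR
RRRRRRRR
RRRRRRRR
RRRRRRRR
RRRRRRRR
RYYYYRRR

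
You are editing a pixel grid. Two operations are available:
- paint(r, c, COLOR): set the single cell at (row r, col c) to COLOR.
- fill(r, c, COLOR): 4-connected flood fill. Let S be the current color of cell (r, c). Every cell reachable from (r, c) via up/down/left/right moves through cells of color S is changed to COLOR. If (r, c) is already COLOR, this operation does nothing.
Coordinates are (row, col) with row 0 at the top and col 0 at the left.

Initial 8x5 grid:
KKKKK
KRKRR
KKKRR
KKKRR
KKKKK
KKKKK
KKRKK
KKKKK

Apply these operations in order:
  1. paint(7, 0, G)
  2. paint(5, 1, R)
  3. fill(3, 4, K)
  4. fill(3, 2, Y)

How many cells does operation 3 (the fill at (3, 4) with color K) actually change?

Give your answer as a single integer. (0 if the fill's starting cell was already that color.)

Answer: 6

Derivation:
After op 1 paint(7,0,G):
KKKKK
KRKRR
KKKRR
KKKRR
KKKKK
KKKKK
KKRKK
GKKKK
After op 2 paint(5,1,R):
KKKKK
KRKRR
KKKRR
KKKRR
KKKKK
KRKKK
KKRKK
GKKKK
After op 3 fill(3,4,K) [6 cells changed]:
KKKKK
KRKKK
KKKKK
KKKKK
KKKKK
KRKKK
KKRKK
GKKKK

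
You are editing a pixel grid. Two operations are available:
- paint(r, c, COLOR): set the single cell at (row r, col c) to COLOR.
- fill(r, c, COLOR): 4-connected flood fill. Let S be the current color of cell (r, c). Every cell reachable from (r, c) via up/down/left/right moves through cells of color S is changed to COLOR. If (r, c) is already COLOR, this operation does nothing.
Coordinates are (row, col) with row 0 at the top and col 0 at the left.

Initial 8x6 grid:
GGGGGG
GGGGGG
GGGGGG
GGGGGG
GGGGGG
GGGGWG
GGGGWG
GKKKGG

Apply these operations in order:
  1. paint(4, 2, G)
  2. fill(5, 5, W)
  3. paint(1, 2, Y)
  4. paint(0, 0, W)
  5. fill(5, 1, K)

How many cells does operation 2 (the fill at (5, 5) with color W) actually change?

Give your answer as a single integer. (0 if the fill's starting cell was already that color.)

Answer: 43

Derivation:
After op 1 paint(4,2,G):
GGGGGG
GGGGGG
GGGGGG
GGGGGG
GGGGGG
GGGGWG
GGGGWG
GKKKGG
After op 2 fill(5,5,W) [43 cells changed]:
WWWWWW
WWWWWW
WWWWWW
WWWWWW
WWWWWW
WWWWWW
WWWWWW
WKKKWW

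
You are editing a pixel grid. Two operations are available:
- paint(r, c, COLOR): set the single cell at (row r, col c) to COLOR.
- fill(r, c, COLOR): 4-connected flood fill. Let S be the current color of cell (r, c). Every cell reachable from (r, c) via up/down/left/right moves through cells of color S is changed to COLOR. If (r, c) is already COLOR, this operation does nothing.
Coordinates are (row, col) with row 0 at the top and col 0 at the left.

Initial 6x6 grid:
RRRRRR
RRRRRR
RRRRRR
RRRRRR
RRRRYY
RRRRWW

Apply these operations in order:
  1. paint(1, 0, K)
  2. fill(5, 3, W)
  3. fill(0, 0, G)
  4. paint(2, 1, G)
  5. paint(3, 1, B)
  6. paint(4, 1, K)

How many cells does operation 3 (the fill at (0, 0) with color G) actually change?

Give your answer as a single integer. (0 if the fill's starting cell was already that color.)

After op 1 paint(1,0,K):
RRRRRR
KRRRRR
RRRRRR
RRRRRR
RRRRYY
RRRRWW
After op 2 fill(5,3,W) [31 cells changed]:
WWWWWW
KWWWWW
WWWWWW
WWWWWW
WWWWYY
WWWWWW
After op 3 fill(0,0,G) [33 cells changed]:
GGGGGG
KGGGGG
GGGGGG
GGGGGG
GGGGYY
GGGGGG

Answer: 33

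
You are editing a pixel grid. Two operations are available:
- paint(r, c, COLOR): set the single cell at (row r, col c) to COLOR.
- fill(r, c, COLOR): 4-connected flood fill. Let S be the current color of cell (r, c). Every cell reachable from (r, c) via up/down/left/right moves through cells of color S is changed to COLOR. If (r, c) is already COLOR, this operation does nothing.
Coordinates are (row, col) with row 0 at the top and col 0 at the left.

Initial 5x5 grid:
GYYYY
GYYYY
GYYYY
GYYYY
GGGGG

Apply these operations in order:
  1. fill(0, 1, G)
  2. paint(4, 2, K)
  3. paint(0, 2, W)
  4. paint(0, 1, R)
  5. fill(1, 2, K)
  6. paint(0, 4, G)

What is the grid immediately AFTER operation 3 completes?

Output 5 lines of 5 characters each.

After op 1 fill(0,1,G) [16 cells changed]:
GGGGG
GGGGG
GGGGG
GGGGG
GGGGG
After op 2 paint(4,2,K):
GGGGG
GGGGG
GGGGG
GGGGG
GGKGG
After op 3 paint(0,2,W):
GGWGG
GGGGG
GGGGG
GGGGG
GGKGG

Answer: GGWGG
GGGGG
GGGGG
GGGGG
GGKGG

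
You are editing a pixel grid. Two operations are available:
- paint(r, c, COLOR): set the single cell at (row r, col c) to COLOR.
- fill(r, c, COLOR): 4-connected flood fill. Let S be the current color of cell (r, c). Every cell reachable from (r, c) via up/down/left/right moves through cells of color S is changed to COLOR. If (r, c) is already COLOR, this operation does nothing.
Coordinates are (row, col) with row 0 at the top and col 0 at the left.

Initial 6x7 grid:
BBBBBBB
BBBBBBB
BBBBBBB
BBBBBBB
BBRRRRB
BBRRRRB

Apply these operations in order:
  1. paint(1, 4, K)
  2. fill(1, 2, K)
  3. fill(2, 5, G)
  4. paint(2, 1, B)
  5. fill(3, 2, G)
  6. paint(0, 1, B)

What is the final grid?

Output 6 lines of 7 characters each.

After op 1 paint(1,4,K):
BBBBBBB
BBBBKBB
BBBBBBB
BBBBBBB
BBRRRRB
BBRRRRB
After op 2 fill(1,2,K) [33 cells changed]:
KKKKKKK
KKKKKKK
KKKKKKK
KKKKKKK
KKRRRRK
KKRRRRK
After op 3 fill(2,5,G) [34 cells changed]:
GGGGGGG
GGGGGGG
GGGGGGG
GGGGGGG
GGRRRRG
GGRRRRG
After op 4 paint(2,1,B):
GGGGGGG
GGGGGGG
GBGGGGG
GGGGGGG
GGRRRRG
GGRRRRG
After op 5 fill(3,2,G) [0 cells changed]:
GGGGGGG
GGGGGGG
GBGGGGG
GGGGGGG
GGRRRRG
GGRRRRG
After op 6 paint(0,1,B):
GBGGGGG
GGGGGGG
GBGGGGG
GGGGGGG
GGRRRRG
GGRRRRG

Answer: GBGGGGG
GGGGGGG
GBGGGGG
GGGGGGG
GGRRRRG
GGRRRRG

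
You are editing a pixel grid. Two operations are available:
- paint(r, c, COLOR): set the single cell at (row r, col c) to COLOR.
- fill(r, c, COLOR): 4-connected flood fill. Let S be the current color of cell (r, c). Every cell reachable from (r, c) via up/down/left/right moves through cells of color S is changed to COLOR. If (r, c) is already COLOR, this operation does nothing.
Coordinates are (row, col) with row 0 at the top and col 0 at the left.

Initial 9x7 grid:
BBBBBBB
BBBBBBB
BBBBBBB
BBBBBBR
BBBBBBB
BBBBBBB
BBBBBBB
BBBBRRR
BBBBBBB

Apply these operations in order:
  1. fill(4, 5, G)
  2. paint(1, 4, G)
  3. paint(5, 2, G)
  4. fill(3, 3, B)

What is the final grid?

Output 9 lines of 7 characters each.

After op 1 fill(4,5,G) [59 cells changed]:
GGGGGGG
GGGGGGG
GGGGGGG
GGGGGGR
GGGGGGG
GGGGGGG
GGGGGGG
GGGGRRR
GGGGGGG
After op 2 paint(1,4,G):
GGGGGGG
GGGGGGG
GGGGGGG
GGGGGGR
GGGGGGG
GGGGGGG
GGGGGGG
GGGGRRR
GGGGGGG
After op 3 paint(5,2,G):
GGGGGGG
GGGGGGG
GGGGGGG
GGGGGGR
GGGGGGG
GGGGGGG
GGGGGGG
GGGGRRR
GGGGGGG
After op 4 fill(3,3,B) [59 cells changed]:
BBBBBBB
BBBBBBB
BBBBBBB
BBBBBBR
BBBBBBB
BBBBBBB
BBBBBBB
BBBBRRR
BBBBBBB

Answer: BBBBBBB
BBBBBBB
BBBBBBB
BBBBBBR
BBBBBBB
BBBBBBB
BBBBBBB
BBBBRRR
BBBBBBB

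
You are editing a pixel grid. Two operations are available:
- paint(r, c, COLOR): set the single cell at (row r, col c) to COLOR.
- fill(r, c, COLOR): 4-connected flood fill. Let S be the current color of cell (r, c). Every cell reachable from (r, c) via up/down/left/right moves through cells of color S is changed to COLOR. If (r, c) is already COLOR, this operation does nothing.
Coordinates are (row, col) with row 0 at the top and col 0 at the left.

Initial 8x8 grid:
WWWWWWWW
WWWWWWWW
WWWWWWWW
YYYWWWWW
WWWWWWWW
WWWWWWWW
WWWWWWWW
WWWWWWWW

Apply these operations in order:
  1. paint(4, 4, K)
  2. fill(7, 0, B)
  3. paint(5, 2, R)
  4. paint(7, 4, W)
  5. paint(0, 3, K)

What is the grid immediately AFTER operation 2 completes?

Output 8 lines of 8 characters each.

Answer: BBBBBBBB
BBBBBBBB
BBBBBBBB
YYYBBBBB
BBBBKBBB
BBBBBBBB
BBBBBBBB
BBBBBBBB

Derivation:
After op 1 paint(4,4,K):
WWWWWWWW
WWWWWWWW
WWWWWWWW
YYYWWWWW
WWWWKWWW
WWWWWWWW
WWWWWWWW
WWWWWWWW
After op 2 fill(7,0,B) [60 cells changed]:
BBBBBBBB
BBBBBBBB
BBBBBBBB
YYYBBBBB
BBBBKBBB
BBBBBBBB
BBBBBBBB
BBBBBBBB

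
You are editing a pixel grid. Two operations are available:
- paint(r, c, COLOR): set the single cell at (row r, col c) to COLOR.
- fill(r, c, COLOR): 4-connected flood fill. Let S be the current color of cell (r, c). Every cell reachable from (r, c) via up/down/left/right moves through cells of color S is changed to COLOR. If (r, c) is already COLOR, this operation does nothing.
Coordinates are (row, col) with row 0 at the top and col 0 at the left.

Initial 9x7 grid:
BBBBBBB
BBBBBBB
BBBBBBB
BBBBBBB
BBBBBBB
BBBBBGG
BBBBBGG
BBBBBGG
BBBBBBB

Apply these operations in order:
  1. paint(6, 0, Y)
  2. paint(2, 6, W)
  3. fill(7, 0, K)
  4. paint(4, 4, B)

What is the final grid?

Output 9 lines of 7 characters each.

After op 1 paint(6,0,Y):
BBBBBBB
BBBBBBB
BBBBBBB
BBBBBBB
BBBBBBB
BBBBBGG
YBBBBGG
BBBBBGG
BBBBBBB
After op 2 paint(2,6,W):
BBBBBBB
BBBBBBB
BBBBBBW
BBBBBBB
BBBBBBB
BBBBBGG
YBBBBGG
BBBBBGG
BBBBBBB
After op 3 fill(7,0,K) [55 cells changed]:
KKKKKKK
KKKKKKK
KKKKKKW
KKKKKKK
KKKKKKK
KKKKKGG
YKKKKGG
KKKKKGG
KKKKKKK
After op 4 paint(4,4,B):
KKKKKKK
KKKKKKK
KKKKKKW
KKKKKKK
KKKKBKK
KKKKKGG
YKKKKGG
KKKKKGG
KKKKKKK

Answer: KKKKKKK
KKKKKKK
KKKKKKW
KKKKKKK
KKKKBKK
KKKKKGG
YKKKKGG
KKKKKGG
KKKKKKK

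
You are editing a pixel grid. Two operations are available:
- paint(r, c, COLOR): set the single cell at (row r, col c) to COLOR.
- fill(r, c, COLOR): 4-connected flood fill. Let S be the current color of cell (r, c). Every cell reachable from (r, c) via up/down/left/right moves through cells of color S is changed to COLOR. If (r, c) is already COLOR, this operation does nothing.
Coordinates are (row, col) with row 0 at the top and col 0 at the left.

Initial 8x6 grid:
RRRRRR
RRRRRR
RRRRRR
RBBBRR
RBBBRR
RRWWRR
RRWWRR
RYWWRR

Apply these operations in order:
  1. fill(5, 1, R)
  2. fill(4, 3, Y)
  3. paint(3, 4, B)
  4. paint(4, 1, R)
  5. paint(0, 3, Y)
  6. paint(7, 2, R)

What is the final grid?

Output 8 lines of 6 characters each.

After op 1 fill(5,1,R) [0 cells changed]:
RRRRRR
RRRRRR
RRRRRR
RBBBRR
RBBBRR
RRWWRR
RRWWRR
RYWWRR
After op 2 fill(4,3,Y) [6 cells changed]:
RRRRRR
RRRRRR
RRRRRR
RYYYRR
RYYYRR
RRWWRR
RRWWRR
RYWWRR
After op 3 paint(3,4,B):
RRRRRR
RRRRRR
RRRRRR
RYYYBR
RYYYRR
RRWWRR
RRWWRR
RYWWRR
After op 4 paint(4,1,R):
RRRRRR
RRRRRR
RRRRRR
RYYYBR
RRYYRR
RRWWRR
RRWWRR
RYWWRR
After op 5 paint(0,3,Y):
RRRYRR
RRRRRR
RRRRRR
RYYYBR
RRYYRR
RRWWRR
RRWWRR
RYWWRR
After op 6 paint(7,2,R):
RRRYRR
RRRRRR
RRRRRR
RYYYBR
RRYYRR
RRWWRR
RRWWRR
RYRWRR

Answer: RRRYRR
RRRRRR
RRRRRR
RYYYBR
RRYYRR
RRWWRR
RRWWRR
RYRWRR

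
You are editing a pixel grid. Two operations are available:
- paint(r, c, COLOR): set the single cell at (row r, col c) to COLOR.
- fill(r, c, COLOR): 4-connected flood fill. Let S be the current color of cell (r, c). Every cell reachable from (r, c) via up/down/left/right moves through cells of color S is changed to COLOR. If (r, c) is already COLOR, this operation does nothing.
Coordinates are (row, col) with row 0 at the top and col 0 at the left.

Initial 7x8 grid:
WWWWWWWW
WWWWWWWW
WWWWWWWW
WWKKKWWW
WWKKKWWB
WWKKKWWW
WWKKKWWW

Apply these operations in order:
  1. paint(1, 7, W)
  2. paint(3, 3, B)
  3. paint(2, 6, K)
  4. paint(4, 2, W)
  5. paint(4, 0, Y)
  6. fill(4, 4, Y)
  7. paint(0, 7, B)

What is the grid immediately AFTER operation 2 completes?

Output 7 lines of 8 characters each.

After op 1 paint(1,7,W):
WWWWWWWW
WWWWWWWW
WWWWWWWW
WWKKKWWW
WWKKKWWB
WWKKKWWW
WWKKKWWW
After op 2 paint(3,3,B):
WWWWWWWW
WWWWWWWW
WWWWWWWW
WWKBKWWW
WWKKKWWB
WWKKKWWW
WWKKKWWW

Answer: WWWWWWWW
WWWWWWWW
WWWWWWWW
WWKBKWWW
WWKKKWWB
WWKKKWWW
WWKKKWWW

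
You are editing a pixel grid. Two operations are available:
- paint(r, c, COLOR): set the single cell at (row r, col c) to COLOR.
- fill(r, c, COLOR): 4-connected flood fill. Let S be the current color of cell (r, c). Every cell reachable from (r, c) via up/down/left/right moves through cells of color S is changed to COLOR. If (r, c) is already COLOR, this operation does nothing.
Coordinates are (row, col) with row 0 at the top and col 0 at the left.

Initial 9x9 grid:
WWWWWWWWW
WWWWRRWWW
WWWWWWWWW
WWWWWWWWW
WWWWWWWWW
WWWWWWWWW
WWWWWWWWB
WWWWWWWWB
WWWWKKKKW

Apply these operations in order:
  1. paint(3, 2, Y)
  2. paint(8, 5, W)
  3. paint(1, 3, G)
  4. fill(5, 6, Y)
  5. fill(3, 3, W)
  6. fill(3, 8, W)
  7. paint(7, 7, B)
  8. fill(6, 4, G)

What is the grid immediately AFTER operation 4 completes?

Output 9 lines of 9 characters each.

Answer: YYYYYYYYY
YYYGRRYYY
YYYYYYYYY
YYYYYYYYY
YYYYYYYYY
YYYYYYYYY
YYYYYYYYB
YYYYYYYYB
YYYYKYKKW

Derivation:
After op 1 paint(3,2,Y):
WWWWWWWWW
WWWWRRWWW
WWWWWWWWW
WWYWWWWWW
WWWWWWWWW
WWWWWWWWW
WWWWWWWWB
WWWWWWWWB
WWWWKKKKW
After op 2 paint(8,5,W):
WWWWWWWWW
WWWWRRWWW
WWWWWWWWW
WWYWWWWWW
WWWWWWWWW
WWWWWWWWW
WWWWWWWWB
WWWWWWWWB
WWWWKWKKW
After op 3 paint(1,3,G):
WWWWWWWWW
WWWGRRWWW
WWWWWWWWW
WWYWWWWWW
WWWWWWWWW
WWWWWWWWW
WWWWWWWWB
WWWWWWWWB
WWWWKWKKW
After op 4 fill(5,6,Y) [71 cells changed]:
YYYYYYYYY
YYYGRRYYY
YYYYYYYYY
YYYYYYYYY
YYYYYYYYY
YYYYYYYYY
YYYYYYYYB
YYYYYYYYB
YYYYKYKKW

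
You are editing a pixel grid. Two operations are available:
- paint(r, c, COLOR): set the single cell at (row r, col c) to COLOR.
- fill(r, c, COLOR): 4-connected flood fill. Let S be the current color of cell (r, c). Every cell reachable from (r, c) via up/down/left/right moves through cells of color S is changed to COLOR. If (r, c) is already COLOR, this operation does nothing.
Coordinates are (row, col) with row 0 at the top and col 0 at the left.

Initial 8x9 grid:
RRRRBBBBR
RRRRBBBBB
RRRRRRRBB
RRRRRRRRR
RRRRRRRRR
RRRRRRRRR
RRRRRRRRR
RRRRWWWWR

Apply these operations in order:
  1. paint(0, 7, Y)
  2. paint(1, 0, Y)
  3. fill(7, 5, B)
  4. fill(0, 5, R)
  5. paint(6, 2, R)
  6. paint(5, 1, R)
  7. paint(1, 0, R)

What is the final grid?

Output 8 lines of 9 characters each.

After op 1 paint(0,7,Y):
RRRRBBBYR
RRRRBBBBB
RRRRRRRBB
RRRRRRRRR
RRRRRRRRR
RRRRRRRRR
RRRRRRRRR
RRRRWWWWR
After op 2 paint(1,0,Y):
RRRRBBBYR
YRRRBBBBB
RRRRRRRBB
RRRRRRRRR
RRRRRRRRR
RRRRRRRRR
RRRRRRRRR
RRRRWWWWR
After op 3 fill(7,5,B) [4 cells changed]:
RRRRBBBYR
YRRRBBBBB
RRRRRRRBB
RRRRRRRRR
RRRRRRRRR
RRRRRRRRR
RRRRRRRRR
RRRRBBBBR
After op 4 fill(0,5,R) [10 cells changed]:
RRRRRRRYR
YRRRRRRRR
RRRRRRRRR
RRRRRRRRR
RRRRRRRRR
RRRRRRRRR
RRRRRRRRR
RRRRBBBBR
After op 5 paint(6,2,R):
RRRRRRRYR
YRRRRRRRR
RRRRRRRRR
RRRRRRRRR
RRRRRRRRR
RRRRRRRRR
RRRRRRRRR
RRRRBBBBR
After op 6 paint(5,1,R):
RRRRRRRYR
YRRRRRRRR
RRRRRRRRR
RRRRRRRRR
RRRRRRRRR
RRRRRRRRR
RRRRRRRRR
RRRRBBBBR
After op 7 paint(1,0,R):
RRRRRRRYR
RRRRRRRRR
RRRRRRRRR
RRRRRRRRR
RRRRRRRRR
RRRRRRRRR
RRRRRRRRR
RRRRBBBBR

Answer: RRRRRRRYR
RRRRRRRRR
RRRRRRRRR
RRRRRRRRR
RRRRRRRRR
RRRRRRRRR
RRRRRRRRR
RRRRBBBBR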